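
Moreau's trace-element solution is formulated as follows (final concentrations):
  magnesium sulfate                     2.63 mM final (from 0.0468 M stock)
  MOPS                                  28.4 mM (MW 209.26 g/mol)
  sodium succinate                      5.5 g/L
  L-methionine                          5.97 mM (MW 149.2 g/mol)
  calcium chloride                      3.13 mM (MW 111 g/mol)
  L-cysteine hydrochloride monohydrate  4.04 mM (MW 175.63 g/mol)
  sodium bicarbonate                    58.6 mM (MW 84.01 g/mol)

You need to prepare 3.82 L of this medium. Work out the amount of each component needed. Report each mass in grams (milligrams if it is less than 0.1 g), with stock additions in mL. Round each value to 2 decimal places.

Working volume: 3.82 L.
magnesium sulfate: dilute stock: 2.63 mM × 3820 mL ÷ 46.8 mM = 214.67 mL
MOPS: 28.4 mmol/L × 209.26 g/mol × 3.82 L ÷ 1000 = 22.70 g
sodium succinate: 5.5 g/L × 3.82 L = 21.01 g
L-methionine: 5.97 mmol/L × 149.2 g/mol × 3.82 L ÷ 1000 = 3.40 g
calcium chloride: 3.13 mmol/L × 111 g/mol × 3.82 L ÷ 1000 = 1.33 g
L-cysteine hydrochloride monohydrate: 4.04 mmol/L × 175.63 g/mol × 3.82 L ÷ 1000 = 2.71 g
sodium bicarbonate: 58.6 mmol/L × 84.01 g/mol × 3.82 L ÷ 1000 = 18.81 g

magnesium sulfate 214.67 mL; MOPS 22.70 g; sodium succinate 21.01 g; L-methionine 3.40 g; calcium chloride 1.33 g; L-cysteine hydrochloride monohydrate 2.71 g; sodium bicarbonate 18.81 g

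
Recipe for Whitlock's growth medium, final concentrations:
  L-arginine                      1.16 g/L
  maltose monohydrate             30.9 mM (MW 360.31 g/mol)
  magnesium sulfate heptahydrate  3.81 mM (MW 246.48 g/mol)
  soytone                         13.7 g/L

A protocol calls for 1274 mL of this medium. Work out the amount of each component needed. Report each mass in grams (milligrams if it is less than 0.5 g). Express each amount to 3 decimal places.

L-arginine 1.478 g; maltose monohydrate 14.184 g; magnesium sulfate heptahydrate 1.196 g; soytone 17.454 g

Target volume = 1274 mL = 1.274 L.
L-arginine: 1.16 g/L × 1.274 L = 1.478 g
maltose monohydrate: 30.9 mmol/L × 360.31 g/mol × 1.274 L ÷ 1000 = 14.184 g
magnesium sulfate heptahydrate: 3.81 mmol/L × 246.48 g/mol × 1.274 L ÷ 1000 = 1.196 g
soytone: 13.7 g/L × 1.274 L = 17.454 g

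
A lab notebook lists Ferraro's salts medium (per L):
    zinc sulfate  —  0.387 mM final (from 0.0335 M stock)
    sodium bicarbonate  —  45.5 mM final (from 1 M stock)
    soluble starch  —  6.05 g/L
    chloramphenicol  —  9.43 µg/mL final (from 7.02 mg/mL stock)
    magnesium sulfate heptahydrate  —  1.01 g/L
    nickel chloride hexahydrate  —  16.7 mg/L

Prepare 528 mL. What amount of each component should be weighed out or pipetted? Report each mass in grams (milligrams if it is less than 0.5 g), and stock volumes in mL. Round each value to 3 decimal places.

Working volume: 528 mL = 0.528 L.
zinc sulfate: dilute stock: 0.387 mM × 528 mL ÷ 33.5 mM = 6.100 mL
sodium bicarbonate: dilute stock: 45.5 mM × 528 mL ÷ 1000 mM = 24.024 mL
soluble starch: 6.05 g/L × 0.528 L = 3.194 g
chloramphenicol: dilute stock: 9.43 µg/mL × 528 mL ÷ 7020 µg/mL = 0.709 mL
magnesium sulfate heptahydrate: 1.01 g/L × 0.528 L = 0.533 g
nickel chloride hexahydrate: 16.7 mg/L × 0.528 L = 8.818 mg

zinc sulfate 6.100 mL; sodium bicarbonate 24.024 mL; soluble starch 3.194 g; chloramphenicol 0.709 mL; magnesium sulfate heptahydrate 0.533 g; nickel chloride hexahydrate 8.818 mg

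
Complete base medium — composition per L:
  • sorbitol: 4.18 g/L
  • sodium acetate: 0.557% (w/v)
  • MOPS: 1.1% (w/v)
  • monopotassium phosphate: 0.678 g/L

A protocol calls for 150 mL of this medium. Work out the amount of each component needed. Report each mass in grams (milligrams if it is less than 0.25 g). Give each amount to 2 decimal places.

sorbitol 0.63 g; sodium acetate 0.84 g; MOPS 1.65 g; monopotassium phosphate 101.70 mg

Working volume: 150 mL = 0.15 L.
sorbitol: 4.18 g/L × 0.15 L = 0.63 g
sodium acetate: 0.557% w/v = 5.57 g/L → 5.57 × 0.15 L = 0.84 g
MOPS: 1.1 g per 100 mL × 150 mL ÷ 100 = 1.65 g
monopotassium phosphate: 0.678 g/L × 0.15 L = 0.1017 g = 101.70 mg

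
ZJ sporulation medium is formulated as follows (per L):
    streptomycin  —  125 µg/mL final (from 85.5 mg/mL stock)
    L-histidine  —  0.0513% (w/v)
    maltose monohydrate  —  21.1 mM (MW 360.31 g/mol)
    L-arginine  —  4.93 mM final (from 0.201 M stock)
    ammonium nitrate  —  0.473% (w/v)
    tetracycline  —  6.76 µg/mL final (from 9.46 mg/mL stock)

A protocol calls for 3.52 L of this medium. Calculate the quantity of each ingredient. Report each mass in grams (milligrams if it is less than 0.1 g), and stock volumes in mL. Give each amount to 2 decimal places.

streptomycin 5.15 mL; L-histidine 1.81 g; maltose monohydrate 26.76 g; L-arginine 86.34 mL; ammonium nitrate 16.65 g; tetracycline 2.52 mL

Working volume: 3.52 L.
streptomycin: dilute stock: 125 µg/mL × 3520 mL ÷ 85500 µg/mL = 5.15 mL
L-histidine: 0.0513% w/v = 0.513 g/L → 0.513 × 3.52 L = 1.81 g
maltose monohydrate: 21.1 mmol/L × 360.31 g/mol × 3.52 L ÷ 1000 = 26.76 g
L-arginine: C1V1 = C2V2 → 4.93 mM × 3520 mL ÷ 201 mM = 86.34 mL
ammonium nitrate: 0.473 g per 100 mL × 3520 mL ÷ 100 = 16.65 g
tetracycline: dilute stock: 6.76 µg/mL × 3520 mL ÷ 9460 µg/mL = 2.52 mL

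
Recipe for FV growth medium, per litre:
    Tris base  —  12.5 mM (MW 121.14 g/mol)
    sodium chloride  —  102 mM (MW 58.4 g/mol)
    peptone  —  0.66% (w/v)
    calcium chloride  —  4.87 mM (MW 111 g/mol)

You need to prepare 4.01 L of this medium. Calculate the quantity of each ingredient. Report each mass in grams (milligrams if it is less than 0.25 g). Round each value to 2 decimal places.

Tris base 6.07 g; sodium chloride 23.89 g; peptone 26.47 g; calcium chloride 2.17 g

Working volume: 4.01 L.
Tris base: 12.5 mmol/L × 121.14 g/mol × 4.01 L ÷ 1000 = 6.07 g
sodium chloride: 102 mmol/L × 58.4 g/mol × 4.01 L ÷ 1000 = 23.89 g
peptone: 0.66 g per 100 mL × 4010 mL ÷ 100 = 26.47 g
calcium chloride: 4.87 mmol/L × 111 g/mol × 4.01 L ÷ 1000 = 2.17 g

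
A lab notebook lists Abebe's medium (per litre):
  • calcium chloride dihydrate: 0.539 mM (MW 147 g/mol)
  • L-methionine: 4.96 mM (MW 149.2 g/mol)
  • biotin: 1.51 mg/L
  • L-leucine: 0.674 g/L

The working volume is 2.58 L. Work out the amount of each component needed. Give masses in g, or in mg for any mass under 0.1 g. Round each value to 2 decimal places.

calcium chloride dihydrate 0.20 g; L-methionine 1.91 g; biotin 3.90 mg; L-leucine 1.74 g

Working volume: 2.58 L.
calcium chloride dihydrate: 0.539 mmol/L × 147 g/mol × 2.58 L ÷ 1000 = 0.20 g
L-methionine: 4.96 mmol/L × 149.2 g/mol × 2.58 L ÷ 1000 = 1.91 g
biotin: 1.51 mg/L × 2.58 L = 3.90 mg
L-leucine: 0.674 g/L × 2.58 L = 1.74 g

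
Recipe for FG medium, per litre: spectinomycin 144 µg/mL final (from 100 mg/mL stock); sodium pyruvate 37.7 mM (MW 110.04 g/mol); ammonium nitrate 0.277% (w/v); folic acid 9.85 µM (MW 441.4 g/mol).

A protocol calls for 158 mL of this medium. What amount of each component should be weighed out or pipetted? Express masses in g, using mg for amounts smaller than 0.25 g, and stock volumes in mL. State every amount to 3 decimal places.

Scale factor relative to 1 L: 0.158.
spectinomycin: dilute stock: 144 µg/mL × 158 mL ÷ 100000 µg/mL = 0.228 mL
sodium pyruvate: 37.7 mmol/L × 110.04 g/mol × 0.158 L ÷ 1000 = 0.655 g
ammonium nitrate: 0.277% w/v = 2.77 g/L → 2.77 × 0.158 L = 0.438 g
folic acid: 9.85 µmol/L × 441.4 g/mol × 0.158 L ÷ 1000 = 0.687 mg

spectinomycin 0.228 mL; sodium pyruvate 0.655 g; ammonium nitrate 0.438 g; folic acid 0.687 mg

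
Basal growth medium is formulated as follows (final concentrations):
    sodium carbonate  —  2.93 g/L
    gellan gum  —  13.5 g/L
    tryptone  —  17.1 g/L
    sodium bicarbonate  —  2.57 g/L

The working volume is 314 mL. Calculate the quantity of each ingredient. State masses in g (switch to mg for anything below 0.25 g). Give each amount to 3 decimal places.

sodium carbonate 0.920 g; gellan gum 4.239 g; tryptone 5.369 g; sodium bicarbonate 0.807 g

Scale factor relative to 1 L: 0.314.
sodium carbonate: 2.93 g/L × 0.314 L = 0.920 g
gellan gum: 13.5 g/L × 0.314 L = 4.239 g
tryptone: 17.1 g/L × 0.314 L = 5.369 g
sodium bicarbonate: 2.57 g/L × 0.314 L = 0.807 g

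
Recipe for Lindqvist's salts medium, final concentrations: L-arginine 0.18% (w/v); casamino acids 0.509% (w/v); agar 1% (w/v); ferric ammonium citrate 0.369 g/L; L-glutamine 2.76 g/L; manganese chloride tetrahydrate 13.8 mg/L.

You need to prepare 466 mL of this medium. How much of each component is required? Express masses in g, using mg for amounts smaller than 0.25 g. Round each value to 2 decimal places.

L-arginine 0.84 g; casamino acids 2.37 g; agar 4.66 g; ferric ammonium citrate 171.95 mg; L-glutamine 1.29 g; manganese chloride tetrahydrate 6.43 mg

Target volume = 466 mL = 0.466 L.
L-arginine: 0.18% w/v = 1.8 g/L → 1.8 × 0.466 L = 0.84 g
casamino acids: 0.509% w/v = 5.09 g/L → 5.09 × 0.466 L = 2.37 g
agar: 1% w/v = 10 g/L → 10 × 0.466 L = 4.66 g
ferric ammonium citrate: 0.369 g/L × 0.466 L = 0.171954 g = 171.95 mg
L-glutamine: 2.76 g/L × 0.466 L = 1.29 g
manganese chloride tetrahydrate: 13.8 mg/L × 0.466 L = 6.43 mg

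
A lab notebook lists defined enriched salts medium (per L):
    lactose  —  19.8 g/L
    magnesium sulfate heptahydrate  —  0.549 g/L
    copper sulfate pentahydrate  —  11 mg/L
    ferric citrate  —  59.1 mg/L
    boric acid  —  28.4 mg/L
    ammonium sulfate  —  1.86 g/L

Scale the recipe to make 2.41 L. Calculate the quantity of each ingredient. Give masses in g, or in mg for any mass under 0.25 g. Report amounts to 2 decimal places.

lactose 47.72 g; magnesium sulfate heptahydrate 1.32 g; copper sulfate pentahydrate 26.51 mg; ferric citrate 142.43 mg; boric acid 68.44 mg; ammonium sulfate 4.48 g

Working volume: 2.41 L.
lactose: 19.8 g/L × 2.41 L = 47.72 g
magnesium sulfate heptahydrate: 0.549 g/L × 2.41 L = 1.32 g
copper sulfate pentahydrate: 11 mg/L × 2.41 L = 26.51 mg
ferric citrate: 59.1 mg/L × 2.41 L = 142.43 mg
boric acid: 28.4 mg/L × 2.41 L = 68.44 mg
ammonium sulfate: 1.86 g/L × 2.41 L = 4.48 g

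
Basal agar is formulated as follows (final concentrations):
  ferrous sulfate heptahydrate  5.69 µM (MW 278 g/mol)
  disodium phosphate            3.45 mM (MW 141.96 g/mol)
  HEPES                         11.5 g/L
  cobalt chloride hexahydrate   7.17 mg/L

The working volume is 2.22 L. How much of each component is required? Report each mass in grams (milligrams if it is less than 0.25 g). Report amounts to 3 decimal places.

Working volume: 2.22 L.
ferrous sulfate heptahydrate: 5.69 µmol/L × 278 g/mol × 2.22 L ÷ 1000 = 3.512 mg
disodium phosphate: 3.45 mmol/L × 141.96 g/mol × 2.22 L ÷ 1000 = 1.087 g
HEPES: 11.5 g/L × 2.22 L = 25.530 g
cobalt chloride hexahydrate: 7.17 mg/L × 2.22 L = 15.917 mg

ferrous sulfate heptahydrate 3.512 mg; disodium phosphate 1.087 g; HEPES 25.530 g; cobalt chloride hexahydrate 15.917 mg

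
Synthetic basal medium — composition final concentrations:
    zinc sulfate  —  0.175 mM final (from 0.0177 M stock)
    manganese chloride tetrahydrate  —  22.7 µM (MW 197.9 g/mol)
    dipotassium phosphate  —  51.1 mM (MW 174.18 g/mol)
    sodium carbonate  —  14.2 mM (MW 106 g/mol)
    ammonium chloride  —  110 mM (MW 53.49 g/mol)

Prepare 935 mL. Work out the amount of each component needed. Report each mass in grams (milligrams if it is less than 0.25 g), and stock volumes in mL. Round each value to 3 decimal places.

zinc sulfate 9.244 mL; manganese chloride tetrahydrate 4.200 mg; dipotassium phosphate 8.322 g; sodium carbonate 1.407 g; ammonium chloride 5.501 g

Target volume = 935 mL = 0.935 L.
zinc sulfate: dilute stock: 0.175 mM × 935 mL ÷ 17.7 mM = 9.244 mL
manganese chloride tetrahydrate: 22.7 µmol/L × 197.9 g/mol × 0.935 L ÷ 1000 = 4.200 mg
dipotassium phosphate: 51.1 mmol/L × 174.18 g/mol × 0.935 L ÷ 1000 = 8.322 g
sodium carbonate: 14.2 mmol/L × 106 g/mol × 0.935 L ÷ 1000 = 1.407 g
ammonium chloride: 110 mmol/L × 53.49 g/mol × 0.935 L ÷ 1000 = 5.501 g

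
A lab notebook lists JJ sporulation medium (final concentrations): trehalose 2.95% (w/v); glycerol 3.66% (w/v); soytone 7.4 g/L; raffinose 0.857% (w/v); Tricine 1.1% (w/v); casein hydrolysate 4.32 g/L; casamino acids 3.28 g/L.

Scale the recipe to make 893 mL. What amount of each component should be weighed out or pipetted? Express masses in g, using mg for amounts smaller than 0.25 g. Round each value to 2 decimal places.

trehalose 26.34 g; glycerol 32.68 g; soytone 6.61 g; raffinose 7.65 g; Tricine 9.82 g; casein hydrolysate 3.86 g; casamino acids 2.93 g

Scale factor relative to 1 L: 0.893.
trehalose: 2.95% w/v = 29.5 g/L → 29.5 × 0.893 L = 26.34 g
glycerol: 3.66% w/v = 36.6 g/L → 36.6 × 0.893 L = 32.68 g
soytone: 7.4 g/L × 0.893 L = 6.61 g
raffinose: 0.857% w/v = 8.57 g/L → 8.57 × 0.893 L = 7.65 g
Tricine: 1.1 g per 100 mL × 893 mL ÷ 100 = 9.82 g
casein hydrolysate: 4.32 g/L × 0.893 L = 3.86 g
casamino acids: 3.28 g/L × 0.893 L = 2.93 g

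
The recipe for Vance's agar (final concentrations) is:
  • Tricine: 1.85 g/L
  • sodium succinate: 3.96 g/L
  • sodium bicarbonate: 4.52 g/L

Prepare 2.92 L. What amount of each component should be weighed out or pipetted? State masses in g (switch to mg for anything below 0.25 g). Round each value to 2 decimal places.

Tricine 5.40 g; sodium succinate 11.56 g; sodium bicarbonate 13.20 g

Scale factor relative to 1 L: 2.92.
Tricine: 1.85 g/L × 2.92 L = 5.40 g
sodium succinate: 3.96 g/L × 2.92 L = 11.56 g
sodium bicarbonate: 4.52 g/L × 2.92 L = 13.20 g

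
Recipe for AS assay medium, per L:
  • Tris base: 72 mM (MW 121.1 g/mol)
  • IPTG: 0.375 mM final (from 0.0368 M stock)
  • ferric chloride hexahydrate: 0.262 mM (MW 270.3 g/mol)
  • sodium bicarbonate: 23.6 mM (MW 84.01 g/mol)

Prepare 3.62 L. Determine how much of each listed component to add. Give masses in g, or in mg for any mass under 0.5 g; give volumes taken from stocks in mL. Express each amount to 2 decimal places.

Scale factor relative to 1 L: 3.62.
Tris base: 72 mmol/L × 121.1 g/mol × 3.62 L ÷ 1000 = 31.56 g
IPTG: dilute stock: 0.375 mM × 3620 mL ÷ 36.8 mM = 36.89 mL
ferric chloride hexahydrate: 0.262 mmol/L × 270.3 mg/mmol × 3.62 L = 256.36 mg
sodium bicarbonate: 23.6 mmol/L × 84.01 g/mol × 3.62 L ÷ 1000 = 7.18 g

Tris base 31.56 g; IPTG 36.89 mL; ferric chloride hexahydrate 256.36 mg; sodium bicarbonate 7.18 g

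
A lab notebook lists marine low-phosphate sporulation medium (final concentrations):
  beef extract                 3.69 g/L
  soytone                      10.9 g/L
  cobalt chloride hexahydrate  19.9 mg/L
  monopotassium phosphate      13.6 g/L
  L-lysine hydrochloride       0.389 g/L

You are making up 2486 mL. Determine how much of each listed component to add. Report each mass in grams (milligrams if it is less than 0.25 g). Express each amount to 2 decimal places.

Target volume = 2486 mL = 2.486 L.
beef extract: 3.69 g/L × 2.486 L = 9.17 g
soytone: 10.9 g/L × 2.486 L = 27.10 g
cobalt chloride hexahydrate: 19.9 mg/L × 2.486 L = 49.47 mg
monopotassium phosphate: 13.6 g/L × 2.486 L = 33.81 g
L-lysine hydrochloride: 0.389 g/L × 2.486 L = 0.97 g

beef extract 9.17 g; soytone 27.10 g; cobalt chloride hexahydrate 49.47 mg; monopotassium phosphate 33.81 g; L-lysine hydrochloride 0.97 g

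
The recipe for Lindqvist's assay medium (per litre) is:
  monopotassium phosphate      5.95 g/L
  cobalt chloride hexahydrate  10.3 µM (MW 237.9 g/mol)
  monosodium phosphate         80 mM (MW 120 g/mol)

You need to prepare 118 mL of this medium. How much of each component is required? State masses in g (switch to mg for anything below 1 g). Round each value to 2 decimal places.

monopotassium phosphate 702.10 mg; cobalt chloride hexahydrate 0.29 mg; monosodium phosphate 1.13 g

Working volume: 118 mL = 0.118 L.
monopotassium phosphate: 5.95 g/L × 0.118 L = 0.7021 g = 702.10 mg
cobalt chloride hexahydrate: 10.3 µmol/L × 237.9 g/mol × 0.118 L ÷ 1000 = 0.29 mg
monosodium phosphate: 80 mmol/L × 120 g/mol × 0.118 L ÷ 1000 = 1.13 g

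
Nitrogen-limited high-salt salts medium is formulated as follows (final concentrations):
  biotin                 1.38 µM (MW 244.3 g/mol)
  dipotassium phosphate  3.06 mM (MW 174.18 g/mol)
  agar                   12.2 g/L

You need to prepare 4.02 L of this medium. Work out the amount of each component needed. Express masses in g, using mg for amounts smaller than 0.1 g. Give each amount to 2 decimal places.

biotin 1.36 mg; dipotassium phosphate 2.14 g; agar 49.04 g

Scale factor relative to 1 L: 4.02.
biotin: 1.38 µmol/L × 244.3 g/mol × 4.02 L ÷ 1000 = 1.36 mg
dipotassium phosphate: 3.06 mmol/L × 174.18 g/mol × 4.02 L ÷ 1000 = 2.14 g
agar: 12.2 g/L × 4.02 L = 49.04 g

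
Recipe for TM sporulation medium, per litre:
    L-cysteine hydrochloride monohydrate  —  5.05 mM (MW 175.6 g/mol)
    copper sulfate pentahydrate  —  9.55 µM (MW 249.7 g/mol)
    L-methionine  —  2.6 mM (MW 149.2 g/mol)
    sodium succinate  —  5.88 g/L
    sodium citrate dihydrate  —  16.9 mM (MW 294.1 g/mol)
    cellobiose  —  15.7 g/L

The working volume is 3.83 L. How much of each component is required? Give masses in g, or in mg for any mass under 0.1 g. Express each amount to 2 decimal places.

L-cysteine hydrochloride monohydrate 3.40 g; copper sulfate pentahydrate 9.13 mg; L-methionine 1.49 g; sodium succinate 22.52 g; sodium citrate dihydrate 19.04 g; cellobiose 60.13 g

Scale factor relative to 1 L: 3.83.
L-cysteine hydrochloride monohydrate: 5.05 mmol/L × 175.6 g/mol × 3.83 L ÷ 1000 = 3.40 g
copper sulfate pentahydrate: 9.55 µmol/L × 249.7 g/mol × 3.83 L ÷ 1000 = 9.13 mg
L-methionine: 2.6 mmol/L × 149.2 g/mol × 3.83 L ÷ 1000 = 1.49 g
sodium succinate: 5.88 g/L × 3.83 L = 22.52 g
sodium citrate dihydrate: 16.9 mmol/L × 294.1 g/mol × 3.83 L ÷ 1000 = 19.04 g
cellobiose: 15.7 g/L × 3.83 L = 60.13 g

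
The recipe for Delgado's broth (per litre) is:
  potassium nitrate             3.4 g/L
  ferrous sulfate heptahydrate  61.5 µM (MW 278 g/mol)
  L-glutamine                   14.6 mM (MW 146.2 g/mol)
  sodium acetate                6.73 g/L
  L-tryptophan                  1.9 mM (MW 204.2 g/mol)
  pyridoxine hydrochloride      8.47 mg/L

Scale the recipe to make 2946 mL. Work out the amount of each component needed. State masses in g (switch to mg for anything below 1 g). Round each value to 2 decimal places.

Scale factor relative to 1 L: 2.946.
potassium nitrate: 3.4 g/L × 2.946 L = 10.02 g
ferrous sulfate heptahydrate: 61.5 µmol/L × 278 g/mol × 2.946 L ÷ 1000 = 50.37 mg
L-glutamine: 14.6 mmol/L × 146.2 g/mol × 2.946 L ÷ 1000 = 6.29 g
sodium acetate: 6.73 g/L × 2.946 L = 19.83 g
L-tryptophan: 1.9 mmol/L × 204.2 g/mol × 2.946 L ÷ 1000 = 1.14 g
pyridoxine hydrochloride: 8.47 mg/L × 2.946 L = 24.95 mg

potassium nitrate 10.02 g; ferrous sulfate heptahydrate 50.37 mg; L-glutamine 6.29 g; sodium acetate 19.83 g; L-tryptophan 1.14 g; pyridoxine hydrochloride 24.95 mg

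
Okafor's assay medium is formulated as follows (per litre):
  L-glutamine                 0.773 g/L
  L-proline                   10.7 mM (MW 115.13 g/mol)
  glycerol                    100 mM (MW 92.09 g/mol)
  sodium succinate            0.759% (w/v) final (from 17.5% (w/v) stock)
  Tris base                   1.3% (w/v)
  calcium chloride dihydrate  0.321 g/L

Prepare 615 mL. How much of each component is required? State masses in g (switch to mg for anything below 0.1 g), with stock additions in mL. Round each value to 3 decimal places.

Target volume = 615 mL = 0.615 L.
L-glutamine: 0.773 g/L × 0.615 L = 0.475 g
L-proline: 10.7 mmol/L × 115.13 g/mol × 0.615 L ÷ 1000 = 0.758 g
glycerol: 100 mmol/L × 92.09 g/mol × 0.615 L ÷ 1000 = 5.664 g
sodium succinate: V = C2·V2/C1 = 0.759% ÷ 17.5% × 615 mL = 26.673 mL
Tris base: 1.3% w/v = 13 g/L → 13 × 0.615 L = 7.995 g
calcium chloride dihydrate: 0.321 g/L × 0.615 L = 0.197 g

L-glutamine 0.475 g; L-proline 0.758 g; glycerol 5.664 g; sodium succinate 26.673 mL; Tris base 7.995 g; calcium chloride dihydrate 0.197 g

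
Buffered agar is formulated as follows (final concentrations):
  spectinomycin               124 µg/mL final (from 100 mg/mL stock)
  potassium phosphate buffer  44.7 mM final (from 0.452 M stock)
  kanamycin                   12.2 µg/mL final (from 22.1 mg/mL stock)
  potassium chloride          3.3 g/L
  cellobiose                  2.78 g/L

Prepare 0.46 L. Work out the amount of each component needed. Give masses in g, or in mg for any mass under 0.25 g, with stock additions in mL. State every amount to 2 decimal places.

spectinomycin 0.57 mL; potassium phosphate buffer 45.49 mL; kanamycin 0.25 mL; potassium chloride 1.52 g; cellobiose 1.28 g

Scale factor relative to 1 L: 0.46.
spectinomycin: dilute stock: 124 µg/mL × 460 mL ÷ 100000 µg/mL = 0.57 mL
potassium phosphate buffer: dilute stock: 44.7 mM × 460 mL ÷ 452 mM = 45.49 mL
kanamycin: C1V1 = C2V2 → 12.2 µg/mL × 460 mL ÷ 22100 µg/mL = 0.25 mL
potassium chloride: 3.3 g/L × 0.46 L = 1.52 g
cellobiose: 2.78 g/L × 0.46 L = 1.28 g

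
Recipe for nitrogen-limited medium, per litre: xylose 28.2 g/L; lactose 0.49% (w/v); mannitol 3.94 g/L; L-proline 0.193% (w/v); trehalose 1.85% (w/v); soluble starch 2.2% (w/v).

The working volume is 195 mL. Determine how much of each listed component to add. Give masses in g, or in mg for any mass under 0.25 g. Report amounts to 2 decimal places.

Scale factor relative to 1 L: 0.195.
xylose: 28.2 g/L × 0.195 L = 5.50 g
lactose: 0.49 g per 100 mL × 195 mL ÷ 100 = 0.96 g
mannitol: 3.94 g/L × 0.195 L = 0.77 g
L-proline: 0.193 g per 100 mL × 195 mL ÷ 100 = 0.38 g
trehalose: 1.85 g per 100 mL × 195 mL ÷ 100 = 3.61 g
soluble starch: 2.2% w/v = 22 g/L → 22 × 0.195 L = 4.29 g

xylose 5.50 g; lactose 0.96 g; mannitol 0.77 g; L-proline 0.38 g; trehalose 3.61 g; soluble starch 4.29 g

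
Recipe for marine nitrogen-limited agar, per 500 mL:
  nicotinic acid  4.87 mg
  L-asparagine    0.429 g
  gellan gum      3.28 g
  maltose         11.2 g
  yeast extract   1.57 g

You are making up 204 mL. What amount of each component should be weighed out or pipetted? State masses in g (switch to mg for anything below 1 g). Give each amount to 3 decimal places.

nicotinic acid 1.987 mg; L-asparagine 175.032 mg; gellan gum 1.338 g; maltose 4.570 g; yeast extract 640.560 mg

Scale factor = 204 mL / 500 mL = 0.408.
nicotinic acid: 4.87 mg × (204 mL / 500 mL) = 1.987 mg
L-asparagine: 0.429 g × (204 mL / 500 mL) = 0.175032 g = 175.032 mg
gellan gum: 3.28 g × (204 mL / 500 mL) = 1.338 g
maltose: 11.2 g × (204 mL / 500 mL) = 4.570 g
yeast extract: 1.57 g × (204 mL / 500 mL) = 0.64056 g = 640.560 mg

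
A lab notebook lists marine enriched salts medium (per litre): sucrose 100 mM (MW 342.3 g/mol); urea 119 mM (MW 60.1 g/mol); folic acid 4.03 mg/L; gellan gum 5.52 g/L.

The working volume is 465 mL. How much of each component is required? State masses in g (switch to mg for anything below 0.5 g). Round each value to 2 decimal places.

Working volume: 465 mL = 0.465 L.
sucrose: 100 mmol/L × 342.3 g/mol × 0.465 L ÷ 1000 = 15.92 g
urea: 119 mmol/L × 60.1 g/mol × 0.465 L ÷ 1000 = 3.33 g
folic acid: 4.03 mg/L × 0.465 L = 1.87 mg
gellan gum: 5.52 g/L × 0.465 L = 2.57 g

sucrose 15.92 g; urea 3.33 g; folic acid 1.87 mg; gellan gum 2.57 g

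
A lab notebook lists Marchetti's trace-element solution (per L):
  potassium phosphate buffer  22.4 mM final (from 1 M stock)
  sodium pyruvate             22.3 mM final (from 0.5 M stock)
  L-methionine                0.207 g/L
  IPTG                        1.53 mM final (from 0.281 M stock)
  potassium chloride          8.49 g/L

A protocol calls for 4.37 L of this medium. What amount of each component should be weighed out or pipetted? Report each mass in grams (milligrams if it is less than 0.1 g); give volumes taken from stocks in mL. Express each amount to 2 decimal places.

Working volume: 4.37 L.
potassium phosphate buffer: C1V1 = C2V2 → 22.4 mM × 4370 mL ÷ 1000 mM = 97.89 mL
sodium pyruvate: dilute stock: 22.3 mM × 4370 mL ÷ 500 mM = 194.90 mL
L-methionine: 0.207 g/L × 4.37 L = 0.90 g
IPTG: dilute stock: 1.53 mM × 4370 mL ÷ 281 mM = 23.79 mL
potassium chloride: 8.49 g/L × 4.37 L = 37.10 g

potassium phosphate buffer 97.89 mL; sodium pyruvate 194.90 mL; L-methionine 0.90 g; IPTG 23.79 mL; potassium chloride 37.10 g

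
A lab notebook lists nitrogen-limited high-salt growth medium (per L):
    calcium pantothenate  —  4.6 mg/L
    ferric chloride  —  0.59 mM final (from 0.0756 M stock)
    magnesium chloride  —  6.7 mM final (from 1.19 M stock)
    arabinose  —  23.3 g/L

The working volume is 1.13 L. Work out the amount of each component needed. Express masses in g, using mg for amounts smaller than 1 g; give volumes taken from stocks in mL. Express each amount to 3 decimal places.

calcium pantothenate 5.198 mg; ferric chloride 8.819 mL; magnesium chloride 6.362 mL; arabinose 26.329 g

Working volume: 1.13 L.
calcium pantothenate: 4.6 mg/L × 1.13 L = 5.198 mg
ferric chloride: V = C2·V2/C1 = 0.59 mM × 1130 mL ÷ 75.6 mM = 8.819 mL
magnesium chloride: dilute stock: 6.7 mM × 1130 mL ÷ 1190 mM = 6.362 mL
arabinose: 23.3 g/L × 1.13 L = 26.329 g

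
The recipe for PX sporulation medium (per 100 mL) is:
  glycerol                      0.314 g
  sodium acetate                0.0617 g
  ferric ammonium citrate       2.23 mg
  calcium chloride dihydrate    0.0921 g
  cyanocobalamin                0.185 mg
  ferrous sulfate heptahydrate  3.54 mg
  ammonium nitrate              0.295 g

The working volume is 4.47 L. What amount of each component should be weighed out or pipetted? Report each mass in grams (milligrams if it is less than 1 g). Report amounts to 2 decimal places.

glycerol 14.04 g; sodium acetate 2.76 g; ferric ammonium citrate 99.68 mg; calcium chloride dihydrate 4.12 g; cyanocobalamin 8.27 mg; ferrous sulfate heptahydrate 158.24 mg; ammonium nitrate 13.19 g

Scale factor = 4470 mL / 100 mL = 44.7.
glycerol: 0.314 g × (4470 mL / 100 mL) = 14.04 g
sodium acetate: 0.0617 g × (4470 mL / 100 mL) = 2.76 g
ferric ammonium citrate: 2.23 mg × (4470 mL / 100 mL) = 99.68 mg
calcium chloride dihydrate: 0.0921 g × (4470 mL / 100 mL) = 4.12 g
cyanocobalamin: 0.185 mg × (4470 mL / 100 mL) = 8.27 mg
ferrous sulfate heptahydrate: 3.54 mg × (4470 mL / 100 mL) = 158.24 mg
ammonium nitrate: 0.295 g × (4470 mL / 100 mL) = 13.19 g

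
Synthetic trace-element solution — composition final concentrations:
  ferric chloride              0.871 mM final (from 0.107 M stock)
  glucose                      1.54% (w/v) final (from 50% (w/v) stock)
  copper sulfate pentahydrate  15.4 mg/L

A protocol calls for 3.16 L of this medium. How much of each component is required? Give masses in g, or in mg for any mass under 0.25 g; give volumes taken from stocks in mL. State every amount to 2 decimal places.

ferric chloride 25.72 mL; glucose 97.33 mL; copper sulfate pentahydrate 48.66 mg

Scale factor relative to 1 L: 3.16.
ferric chloride: C1V1 = C2V2 → 0.871 mM × 3160 mL ÷ 107 mM = 25.72 mL
glucose: C1V1 = C2V2 → 1.54% ÷ 50% × 3160 mL = 97.33 mL
copper sulfate pentahydrate: 15.4 mg/L × 3.16 L = 48.66 mg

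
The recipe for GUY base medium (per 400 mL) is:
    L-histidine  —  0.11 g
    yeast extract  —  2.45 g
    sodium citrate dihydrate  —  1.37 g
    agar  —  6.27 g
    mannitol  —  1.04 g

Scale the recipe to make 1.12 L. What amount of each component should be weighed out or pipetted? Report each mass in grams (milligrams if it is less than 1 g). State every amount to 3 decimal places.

L-histidine 308.000 mg; yeast extract 6.860 g; sodium citrate dihydrate 3.836 g; agar 17.556 g; mannitol 2.912 g

Ratio of target to recipe volume: 1120 / 400 = 2.8.
L-histidine: 0.11 g × (1120 mL / 400 mL) = 0.308 g = 308.000 mg
yeast extract: 2.45 g × (1120 mL / 400 mL) = 6.860 g
sodium citrate dihydrate: 1.37 g × (1120 mL / 400 mL) = 3.836 g
agar: 6.27 g × (1120 mL / 400 mL) = 17.556 g
mannitol: 1.04 g × (1120 mL / 400 mL) = 2.912 g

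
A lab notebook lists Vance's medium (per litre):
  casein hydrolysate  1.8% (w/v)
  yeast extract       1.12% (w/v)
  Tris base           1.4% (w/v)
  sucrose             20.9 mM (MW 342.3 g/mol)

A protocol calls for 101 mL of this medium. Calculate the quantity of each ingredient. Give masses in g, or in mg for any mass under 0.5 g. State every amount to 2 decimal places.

Working volume: 101 mL = 0.101 L.
casein hydrolysate: 1.8% w/v = 18 g/L → 18 × 0.101 L = 1.82 g
yeast extract: 1.12% w/v = 11.2 g/L → 11.2 × 0.101 L = 1.13 g
Tris base: 1.4 g per 100 mL × 101 mL ÷ 100 = 1.41 g
sucrose: 20.9 mmol/L × 342.3 g/mol × 0.101 L ÷ 1000 = 0.72 g

casein hydrolysate 1.82 g; yeast extract 1.13 g; Tris base 1.41 g; sucrose 0.72 g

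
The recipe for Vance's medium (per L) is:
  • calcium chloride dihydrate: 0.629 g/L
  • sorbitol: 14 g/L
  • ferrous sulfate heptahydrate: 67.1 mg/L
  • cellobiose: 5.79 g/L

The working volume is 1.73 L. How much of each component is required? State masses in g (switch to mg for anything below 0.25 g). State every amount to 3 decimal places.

calcium chloride dihydrate 1.088 g; sorbitol 24.220 g; ferrous sulfate heptahydrate 116.083 mg; cellobiose 10.017 g

Scale factor relative to 1 L: 1.73.
calcium chloride dihydrate: 0.629 g/L × 1.73 L = 1.088 g
sorbitol: 14 g/L × 1.73 L = 24.220 g
ferrous sulfate heptahydrate: 67.1 mg/L × 1.73 L = 116.083 mg
cellobiose: 5.79 g/L × 1.73 L = 10.017 g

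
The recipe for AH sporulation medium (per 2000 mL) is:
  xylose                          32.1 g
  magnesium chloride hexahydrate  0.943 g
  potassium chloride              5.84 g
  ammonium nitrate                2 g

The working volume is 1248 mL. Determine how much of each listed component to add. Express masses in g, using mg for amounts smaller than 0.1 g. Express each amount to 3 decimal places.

xylose 20.030 g; magnesium chloride hexahydrate 0.588 g; potassium chloride 3.644 g; ammonium nitrate 1.248 g

Ratio of target to recipe volume: 1248 / 2000 = 0.624.
xylose: 32.1 g × (1248 mL / 2000 mL) = 20.030 g
magnesium chloride hexahydrate: 0.943 g × (1248 mL / 2000 mL) = 0.588 g
potassium chloride: 5.84 g × (1248 mL / 2000 mL) = 3.644 g
ammonium nitrate: 2 g × (1248 mL / 2000 mL) = 1.248 g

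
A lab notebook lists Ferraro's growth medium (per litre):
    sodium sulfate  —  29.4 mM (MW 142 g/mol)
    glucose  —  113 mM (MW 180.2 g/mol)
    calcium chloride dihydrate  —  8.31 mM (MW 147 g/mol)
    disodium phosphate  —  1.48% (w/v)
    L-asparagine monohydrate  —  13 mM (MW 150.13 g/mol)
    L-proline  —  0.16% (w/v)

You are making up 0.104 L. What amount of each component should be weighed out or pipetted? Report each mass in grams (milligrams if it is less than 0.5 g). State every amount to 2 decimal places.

Working volume: 0.104 L.
sodium sulfate: 29.4 mmol/L × 142 mg/mmol × 0.104 L = 434.18 mg
glucose: 113 mmol/L × 180.2 g/mol × 0.104 L ÷ 1000 = 2.12 g
calcium chloride dihydrate: 8.31 mmol/L × 147 mg/mmol × 0.104 L = 127.04 mg
disodium phosphate: 1.48% w/v = 14.8 g/L → 14.8 × 0.104 L = 1.54 g
L-asparagine monohydrate: 13 mmol/L × 150.13 mg/mmol × 0.104 L = 202.98 mg
L-proline: 0.16 g per 100 mL × 104 mL ÷ 100 = 0.1664 g = 166.40 mg

sodium sulfate 434.18 mg; glucose 2.12 g; calcium chloride dihydrate 127.04 mg; disodium phosphate 1.54 g; L-asparagine monohydrate 202.98 mg; L-proline 166.40 mg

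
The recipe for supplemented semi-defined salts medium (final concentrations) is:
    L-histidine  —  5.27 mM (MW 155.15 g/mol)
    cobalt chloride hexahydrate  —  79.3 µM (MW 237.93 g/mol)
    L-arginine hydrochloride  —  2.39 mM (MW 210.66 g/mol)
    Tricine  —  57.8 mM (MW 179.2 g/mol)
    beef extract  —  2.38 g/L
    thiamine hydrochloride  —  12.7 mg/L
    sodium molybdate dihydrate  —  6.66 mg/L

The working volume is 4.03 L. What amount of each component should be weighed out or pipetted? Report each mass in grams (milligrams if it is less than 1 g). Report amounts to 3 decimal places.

L-histidine 3.295 g; cobalt chloride hexahydrate 76.037 mg; L-arginine hydrochloride 2.029 g; Tricine 41.742 g; beef extract 9.591 g; thiamine hydrochloride 51.181 mg; sodium molybdate dihydrate 26.840 mg

Scale factor relative to 1 L: 4.03.
L-histidine: 5.27 mmol/L × 155.15 g/mol × 4.03 L ÷ 1000 = 3.295 g
cobalt chloride hexahydrate: 79.3 µmol/L × 237.93 g/mol × 4.03 L ÷ 1000 = 76.037 mg
L-arginine hydrochloride: 2.39 mmol/L × 210.66 g/mol × 4.03 L ÷ 1000 = 2.029 g
Tricine: 57.8 mmol/L × 179.2 g/mol × 4.03 L ÷ 1000 = 41.742 g
beef extract: 2.38 g/L × 4.03 L = 9.591 g
thiamine hydrochloride: 12.7 mg/L × 4.03 L = 51.181 mg
sodium molybdate dihydrate: 6.66 mg/L × 4.03 L = 26.840 mg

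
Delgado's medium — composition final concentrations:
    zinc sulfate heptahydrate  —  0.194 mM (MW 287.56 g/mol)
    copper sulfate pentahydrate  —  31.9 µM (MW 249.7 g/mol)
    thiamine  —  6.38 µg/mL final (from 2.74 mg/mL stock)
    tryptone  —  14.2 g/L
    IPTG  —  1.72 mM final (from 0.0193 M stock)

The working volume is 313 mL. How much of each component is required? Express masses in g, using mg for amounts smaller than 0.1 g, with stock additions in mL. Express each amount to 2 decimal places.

Target volume = 313 mL = 0.313 L.
zinc sulfate heptahydrate: 0.194 mmol/L × 287.56 mg/mmol × 0.313 L = 17.46 mg
copper sulfate pentahydrate: 31.9 µmol/L × 249.7 g/mol × 0.313 L ÷ 1000 = 2.49 mg
thiamine: C1V1 = C2V2 → 6.38 µg/mL × 313 mL ÷ 2740 µg/mL = 0.73 mL
tryptone: 14.2 g/L × 0.313 L = 4.44 g
IPTG: dilute stock: 1.72 mM × 313 mL ÷ 19.3 mM = 27.89 mL

zinc sulfate heptahydrate 17.46 mg; copper sulfate pentahydrate 2.49 mg; thiamine 0.73 mL; tryptone 4.44 g; IPTG 27.89 mL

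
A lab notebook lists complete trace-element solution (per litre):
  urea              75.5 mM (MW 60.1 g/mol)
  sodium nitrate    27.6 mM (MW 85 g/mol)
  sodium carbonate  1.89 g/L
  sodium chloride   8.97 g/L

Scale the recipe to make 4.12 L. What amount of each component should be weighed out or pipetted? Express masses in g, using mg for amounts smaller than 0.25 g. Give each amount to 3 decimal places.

urea 18.695 g; sodium nitrate 9.666 g; sodium carbonate 7.787 g; sodium chloride 36.956 g

Working volume: 4.12 L.
urea: 75.5 mmol/L × 60.1 g/mol × 4.12 L ÷ 1000 = 18.695 g
sodium nitrate: 27.6 mmol/L × 85 g/mol × 4.12 L ÷ 1000 = 9.666 g
sodium carbonate: 1.89 g/L × 4.12 L = 7.787 g
sodium chloride: 8.97 g/L × 4.12 L = 36.956 g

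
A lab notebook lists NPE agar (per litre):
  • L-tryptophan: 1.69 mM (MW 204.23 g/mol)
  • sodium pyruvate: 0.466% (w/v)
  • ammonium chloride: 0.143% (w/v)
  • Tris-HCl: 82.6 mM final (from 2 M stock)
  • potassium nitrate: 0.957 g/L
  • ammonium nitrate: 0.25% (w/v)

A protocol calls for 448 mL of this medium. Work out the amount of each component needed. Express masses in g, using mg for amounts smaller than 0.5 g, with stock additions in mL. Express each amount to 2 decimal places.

Target volume = 448 mL = 0.448 L.
L-tryptophan: 1.69 mmol/L × 204.23 mg/mmol × 0.448 L = 154.63 mg
sodium pyruvate: 0.466 g per 100 mL × 448 mL ÷ 100 = 2.09 g
ammonium chloride: 0.143% w/v = 1.43 g/L → 1.43 × 0.448 L = 0.64 g
Tris-HCl: V = C2·V2/C1 = 82.6 mM × 448 mL ÷ 2000 mM = 18.50 mL
potassium nitrate: 0.957 g/L × 0.448 L = 0.428736 g = 428.74 mg
ammonium nitrate: 0.25 g per 100 mL × 448 mL ÷ 100 = 1.12 g

L-tryptophan 154.63 mg; sodium pyruvate 2.09 g; ammonium chloride 0.64 g; Tris-HCl 18.50 mL; potassium nitrate 428.74 mg; ammonium nitrate 1.12 g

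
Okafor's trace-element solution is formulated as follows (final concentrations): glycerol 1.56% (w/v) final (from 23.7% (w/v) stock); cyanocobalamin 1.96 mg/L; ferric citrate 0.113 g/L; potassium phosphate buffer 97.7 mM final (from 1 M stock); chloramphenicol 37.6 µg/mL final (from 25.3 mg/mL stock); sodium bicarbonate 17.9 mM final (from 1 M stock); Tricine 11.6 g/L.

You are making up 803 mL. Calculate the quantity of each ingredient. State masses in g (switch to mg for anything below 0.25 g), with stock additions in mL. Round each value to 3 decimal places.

Target volume = 803 mL = 0.803 L.
glycerol: dilute stock: 1.56% ÷ 23.7% × 803 mL = 52.856 mL
cyanocobalamin: 1.96 mg/L × 0.803 L = 1.574 mg
ferric citrate: 0.113 g/L × 0.803 L = 0.090739 g = 90.739 mg
potassium phosphate buffer: dilute stock: 97.7 mM × 803 mL ÷ 1000 mM = 78.453 mL
chloramphenicol: dilute stock: 37.6 µg/mL × 803 mL ÷ 25300 µg/mL = 1.193 mL
sodium bicarbonate: dilute stock: 17.9 mM × 803 mL ÷ 1000 mM = 14.374 mL
Tricine: 11.6 g/L × 0.803 L = 9.315 g

glycerol 52.856 mL; cyanocobalamin 1.574 mg; ferric citrate 90.739 mg; potassium phosphate buffer 78.453 mL; chloramphenicol 1.193 mL; sodium bicarbonate 14.374 mL; Tricine 9.315 g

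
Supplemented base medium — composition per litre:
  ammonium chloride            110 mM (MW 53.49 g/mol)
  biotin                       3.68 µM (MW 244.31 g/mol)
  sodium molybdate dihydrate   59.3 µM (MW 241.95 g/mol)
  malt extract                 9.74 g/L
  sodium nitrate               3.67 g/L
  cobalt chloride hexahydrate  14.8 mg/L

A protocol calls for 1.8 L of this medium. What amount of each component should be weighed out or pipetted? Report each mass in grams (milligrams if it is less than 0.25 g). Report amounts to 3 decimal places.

ammonium chloride 10.591 g; biotin 1.618 mg; sodium molybdate dihydrate 25.826 mg; malt extract 17.532 g; sodium nitrate 6.606 g; cobalt chloride hexahydrate 26.640 mg

Working volume: 1.8 L.
ammonium chloride: 110 mmol/L × 53.49 g/mol × 1.8 L ÷ 1000 = 10.591 g
biotin: 3.68 µmol/L × 244.31 g/mol × 1.8 L ÷ 1000 = 1.618 mg
sodium molybdate dihydrate: 59.3 µmol/L × 241.95 g/mol × 1.8 L ÷ 1000 = 25.826 mg
malt extract: 9.74 g/L × 1.8 L = 17.532 g
sodium nitrate: 3.67 g/L × 1.8 L = 6.606 g
cobalt chloride hexahydrate: 14.8 mg/L × 1.8 L = 26.640 mg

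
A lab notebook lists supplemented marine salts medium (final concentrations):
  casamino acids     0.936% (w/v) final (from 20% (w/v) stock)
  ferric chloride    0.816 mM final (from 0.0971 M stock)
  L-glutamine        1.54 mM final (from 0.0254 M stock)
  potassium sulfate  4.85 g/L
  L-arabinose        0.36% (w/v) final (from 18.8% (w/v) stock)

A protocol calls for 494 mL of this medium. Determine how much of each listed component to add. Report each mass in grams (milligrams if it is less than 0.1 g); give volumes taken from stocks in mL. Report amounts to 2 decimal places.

casamino acids 23.12 mL; ferric chloride 4.15 mL; L-glutamine 29.95 mL; potassium sulfate 2.40 g; L-arabinose 9.46 mL

Target volume = 494 mL = 0.494 L.
casamino acids: C1V1 = C2V2 → 0.936% ÷ 20% × 494 mL = 23.12 mL
ferric chloride: C1V1 = C2V2 → 0.816 mM × 494 mL ÷ 97.1 mM = 4.15 mL
L-glutamine: dilute stock: 1.54 mM × 494 mL ÷ 25.4 mM = 29.95 mL
potassium sulfate: 4.85 g/L × 0.494 L = 2.40 g
L-arabinose: C1V1 = C2V2 → 0.36% ÷ 18.8% × 494 mL = 9.46 mL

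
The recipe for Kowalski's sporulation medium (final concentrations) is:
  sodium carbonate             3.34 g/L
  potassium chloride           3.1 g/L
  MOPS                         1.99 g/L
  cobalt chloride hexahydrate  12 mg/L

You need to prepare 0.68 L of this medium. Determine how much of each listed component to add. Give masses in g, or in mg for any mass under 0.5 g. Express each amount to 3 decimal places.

Working volume: 0.68 L.
sodium carbonate: 3.34 g/L × 0.68 L = 2.271 g
potassium chloride: 3.1 g/L × 0.68 L = 2.108 g
MOPS: 1.99 g/L × 0.68 L = 1.353 g
cobalt chloride hexahydrate: 12 mg/L × 0.68 L = 8.160 mg

sodium carbonate 2.271 g; potassium chloride 2.108 g; MOPS 1.353 g; cobalt chloride hexahydrate 8.160 mg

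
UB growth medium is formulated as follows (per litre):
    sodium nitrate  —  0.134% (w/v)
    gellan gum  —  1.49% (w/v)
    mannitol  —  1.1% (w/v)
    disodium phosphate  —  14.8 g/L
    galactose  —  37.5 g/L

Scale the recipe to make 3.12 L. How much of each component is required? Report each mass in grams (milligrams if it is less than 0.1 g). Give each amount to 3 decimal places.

sodium nitrate 4.181 g; gellan gum 46.488 g; mannitol 34.320 g; disodium phosphate 46.176 g; galactose 117.000 g

Scale factor relative to 1 L: 3.12.
sodium nitrate: 0.134 g per 100 mL × 3120 mL ÷ 100 = 4.181 g
gellan gum: 1.49% w/v = 14.9 g/L → 14.9 × 3.12 L = 46.488 g
mannitol: 1.1 g per 100 mL × 3120 mL ÷ 100 = 34.320 g
disodium phosphate: 14.8 g/L × 3.12 L = 46.176 g
galactose: 37.5 g/L × 3.12 L = 117.000 g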